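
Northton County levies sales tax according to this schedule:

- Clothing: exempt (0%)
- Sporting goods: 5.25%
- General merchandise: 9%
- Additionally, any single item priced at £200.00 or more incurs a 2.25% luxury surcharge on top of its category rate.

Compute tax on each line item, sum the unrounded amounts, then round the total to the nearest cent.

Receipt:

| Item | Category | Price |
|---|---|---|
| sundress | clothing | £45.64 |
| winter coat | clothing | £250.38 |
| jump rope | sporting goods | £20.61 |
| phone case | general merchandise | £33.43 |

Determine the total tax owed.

Sundress £45.64: clothing → 0% → £0.00
Winter coat £250.38: clothing → 0% + 2.25% surcharge = 2.25% → £5.63355
Jump rope £20.61: sporting goods → 5.25% → £1.082025
Phone case £33.43: general merchandise → 9% → £3.0087
Unrounded tax sum = £9.724275 → £9.72

£9.72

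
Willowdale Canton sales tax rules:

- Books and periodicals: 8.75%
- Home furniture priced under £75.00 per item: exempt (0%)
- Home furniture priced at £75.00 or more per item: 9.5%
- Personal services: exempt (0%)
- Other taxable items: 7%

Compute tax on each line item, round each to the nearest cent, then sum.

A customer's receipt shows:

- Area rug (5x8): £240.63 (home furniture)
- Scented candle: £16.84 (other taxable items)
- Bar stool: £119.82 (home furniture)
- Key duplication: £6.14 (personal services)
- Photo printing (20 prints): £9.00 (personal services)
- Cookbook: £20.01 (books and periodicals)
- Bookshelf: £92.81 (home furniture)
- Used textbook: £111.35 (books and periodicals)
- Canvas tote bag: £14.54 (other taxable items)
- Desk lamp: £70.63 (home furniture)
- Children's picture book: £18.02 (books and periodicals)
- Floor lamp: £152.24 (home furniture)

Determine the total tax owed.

£72.79

Area rug (5x8) £240.63: home furniture, £75.00 or more → 9.5% → £22.86
Scented candle £16.84: other taxable items → 7% → £1.18
Bar stool £119.82: home furniture, £75.00 or more → 9.5% → £11.38
Key duplication £6.14: personal services → 0% → £0.00
Photo printing (20 prints) £9.00: personal services → 0% → £0.00
Cookbook £20.01: books and periodicals → 8.75% → £1.75
Bookshelf £92.81: home furniture, £75.00 or more → 9.5% → £8.82
Used textbook £111.35: books and periodicals → 8.75% → £9.74
Canvas tote bag £14.54: other taxable items → 7% → £1.02
Desk lamp £70.63: home furniture, under £75.00 → 0% → £0.00
Children's picture book £18.02: books and periodicals → 8.75% → £1.58
Floor lamp £152.24: home furniture, £75.00 or more → 9.5% → £14.46
Total tax = £22.86 + £1.18 + £11.38 + £1.75 + £8.82 + £9.74 + £1.02 + £1.58 + £14.46 = £72.79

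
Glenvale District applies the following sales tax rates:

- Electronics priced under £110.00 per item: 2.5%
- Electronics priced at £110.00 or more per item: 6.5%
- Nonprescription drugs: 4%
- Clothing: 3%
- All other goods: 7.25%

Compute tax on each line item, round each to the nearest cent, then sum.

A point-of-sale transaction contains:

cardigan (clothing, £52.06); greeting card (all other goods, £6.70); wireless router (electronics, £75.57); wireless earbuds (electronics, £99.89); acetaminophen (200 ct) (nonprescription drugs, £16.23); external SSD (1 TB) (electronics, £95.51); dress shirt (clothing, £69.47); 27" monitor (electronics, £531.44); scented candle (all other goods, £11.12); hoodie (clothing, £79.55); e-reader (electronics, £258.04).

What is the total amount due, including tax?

£1361.65

Cardigan £52.06: clothing → 3% → £1.56
Greeting card £6.70: all other goods → 7.25% → £0.49
Wireless router £75.57: electronics, under £110.00 → 2.5% → £1.89
Wireless earbuds £99.89: electronics, under £110.00 → 2.5% → £2.50
Acetaminophen (200 ct) £16.23: nonprescription drugs → 4% → £0.65
External SSD (1 TB) £95.51: electronics, under £110.00 → 2.5% → £2.39
Dress shirt £69.47: clothing → 3% → £2.08
27" monitor £531.44: electronics, £110.00 or more → 6.5% → £34.54
Scented candle £11.12: all other goods → 7.25% → £0.81
Hoodie £79.55: clothing → 3% → £2.39
E-reader £258.04: electronics, £110.00 or more → 6.5% → £16.77
Subtotal = £1295.58; tax = £66.07; total due = £1361.65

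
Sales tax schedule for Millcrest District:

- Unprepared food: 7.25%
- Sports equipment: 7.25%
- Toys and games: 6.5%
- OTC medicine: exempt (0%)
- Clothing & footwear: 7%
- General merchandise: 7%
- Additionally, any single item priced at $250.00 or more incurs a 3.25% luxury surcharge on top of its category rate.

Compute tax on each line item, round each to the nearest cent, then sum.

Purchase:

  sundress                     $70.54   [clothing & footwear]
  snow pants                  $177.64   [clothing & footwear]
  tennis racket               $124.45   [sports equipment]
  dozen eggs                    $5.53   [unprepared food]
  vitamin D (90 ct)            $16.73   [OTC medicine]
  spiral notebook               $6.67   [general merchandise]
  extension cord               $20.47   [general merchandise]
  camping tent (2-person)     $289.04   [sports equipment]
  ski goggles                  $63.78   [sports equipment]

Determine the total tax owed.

Sundress $70.54: clothing & footwear → 7% → $4.94
Snow pants $177.64: clothing & footwear → 7% → $12.43
Tennis racket $124.45: sports equipment → 7.25% → $9.02
Dozen eggs $5.53: unprepared food → 7.25% → $0.40
Vitamin D (90 ct) $16.73: OTC medicine → 0% → $0.00
Spiral notebook $6.67: general merchandise → 7% → $0.47
Extension cord $20.47: general merchandise → 7% → $1.43
Camping tent (2-person) $289.04: sports equipment → 7.25% + 3.25% surcharge = 10.5% → $30.35
Ski goggles $63.78: sports equipment → 7.25% → $4.62
Total tax = $4.94 + $12.43 + $9.02 + $0.40 + $0.47 + $1.43 + $30.35 + $4.62 = $63.66

$63.66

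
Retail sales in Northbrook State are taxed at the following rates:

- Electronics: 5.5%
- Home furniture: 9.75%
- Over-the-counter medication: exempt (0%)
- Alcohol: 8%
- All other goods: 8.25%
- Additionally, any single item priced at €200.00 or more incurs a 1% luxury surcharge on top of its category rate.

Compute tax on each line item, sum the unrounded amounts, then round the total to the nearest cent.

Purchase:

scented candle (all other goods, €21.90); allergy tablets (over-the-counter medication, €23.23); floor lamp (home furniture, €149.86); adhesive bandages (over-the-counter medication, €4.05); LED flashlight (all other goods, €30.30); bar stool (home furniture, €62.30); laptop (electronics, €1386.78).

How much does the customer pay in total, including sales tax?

€1793.55

Scented candle €21.90: all other goods → 8.25% → €1.80675
Allergy tablets €23.23: over-the-counter medication → 0% → €0.00
Floor lamp €149.86: home furniture → 9.75% → €14.61135
Adhesive bandages €4.05: over-the-counter medication → 0% → €0.00
LED flashlight €30.30: all other goods → 8.25% → €2.49975
Bar stool €62.30: home furniture → 9.75% → €6.07425
Laptop €1386.78: electronics → 5.5% + 1% surcharge = 6.5% → €90.1407
Subtotal = €1678.42; unrounded tax = €115.1328 → €115.13; total due = €1793.55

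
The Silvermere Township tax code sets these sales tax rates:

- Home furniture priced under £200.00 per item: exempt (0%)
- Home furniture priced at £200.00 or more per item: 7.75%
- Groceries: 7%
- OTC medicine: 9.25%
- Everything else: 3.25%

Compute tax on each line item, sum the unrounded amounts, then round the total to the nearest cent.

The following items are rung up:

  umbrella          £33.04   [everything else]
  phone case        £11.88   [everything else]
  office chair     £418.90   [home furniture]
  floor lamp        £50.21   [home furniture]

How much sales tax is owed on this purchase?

£33.92

Umbrella £33.04: everything else → 3.25% → £1.0738
Phone case £11.88: everything else → 3.25% → £0.3861
Office chair £418.90: home furniture, £200.00 or more → 7.75% → £32.46475
Floor lamp £50.21: home furniture, under £200.00 → 0% → £0.00
Unrounded tax sum = £33.92465 → £33.92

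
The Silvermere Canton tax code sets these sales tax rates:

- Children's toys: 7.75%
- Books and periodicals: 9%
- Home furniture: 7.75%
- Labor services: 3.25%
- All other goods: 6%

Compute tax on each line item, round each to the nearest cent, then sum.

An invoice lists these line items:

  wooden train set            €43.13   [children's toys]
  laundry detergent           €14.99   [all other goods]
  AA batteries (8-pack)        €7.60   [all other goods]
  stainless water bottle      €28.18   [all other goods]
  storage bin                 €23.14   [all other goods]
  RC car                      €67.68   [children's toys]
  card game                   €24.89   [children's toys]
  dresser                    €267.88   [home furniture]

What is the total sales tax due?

Wooden train set €43.13: children's toys → 7.75% → €3.34
Laundry detergent €14.99: all other goods → 6% → €0.90
AA batteries (8-pack) €7.60: all other goods → 6% → €0.46
Stainless water bottle €28.18: all other goods → 6% → €1.69
Storage bin €23.14: all other goods → 6% → €1.39
RC car €67.68: children's toys → 7.75% → €5.25
Card game €24.89: children's toys → 7.75% → €1.93
Dresser €267.88: home furniture → 7.75% → €20.76
Total tax = €3.34 + €0.90 + €0.46 + €1.69 + €1.39 + €5.25 + €1.93 + €20.76 = €35.72

€35.72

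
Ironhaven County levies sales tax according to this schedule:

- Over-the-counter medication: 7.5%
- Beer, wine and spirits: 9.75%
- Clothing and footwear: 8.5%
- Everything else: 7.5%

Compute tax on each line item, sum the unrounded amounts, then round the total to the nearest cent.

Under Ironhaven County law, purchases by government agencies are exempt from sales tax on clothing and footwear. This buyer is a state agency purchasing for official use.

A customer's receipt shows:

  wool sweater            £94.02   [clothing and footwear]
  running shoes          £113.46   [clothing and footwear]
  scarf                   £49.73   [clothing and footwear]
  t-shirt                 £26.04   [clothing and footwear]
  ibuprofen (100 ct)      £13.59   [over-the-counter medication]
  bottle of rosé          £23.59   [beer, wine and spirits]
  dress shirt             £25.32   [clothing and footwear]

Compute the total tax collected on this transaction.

£3.32

Wool sweater £94.02: clothing and footwear, buyer-exempt → 0% → £0.00
Running shoes £113.46: clothing and footwear, buyer-exempt → 0% → £0.00
Scarf £49.73: clothing and footwear, buyer-exempt → 0% → £0.00
T-shirt £26.04: clothing and footwear, buyer-exempt → 0% → £0.00
Ibuprofen (100 ct) £13.59: over-the-counter medication → 7.5% → £1.01925
Bottle of rosé £23.59: beer, wine and spirits → 9.75% → £2.300025
Dress shirt £25.32: clothing and footwear, buyer-exempt → 0% → £0.00
Unrounded tax sum = £3.319275 → £3.32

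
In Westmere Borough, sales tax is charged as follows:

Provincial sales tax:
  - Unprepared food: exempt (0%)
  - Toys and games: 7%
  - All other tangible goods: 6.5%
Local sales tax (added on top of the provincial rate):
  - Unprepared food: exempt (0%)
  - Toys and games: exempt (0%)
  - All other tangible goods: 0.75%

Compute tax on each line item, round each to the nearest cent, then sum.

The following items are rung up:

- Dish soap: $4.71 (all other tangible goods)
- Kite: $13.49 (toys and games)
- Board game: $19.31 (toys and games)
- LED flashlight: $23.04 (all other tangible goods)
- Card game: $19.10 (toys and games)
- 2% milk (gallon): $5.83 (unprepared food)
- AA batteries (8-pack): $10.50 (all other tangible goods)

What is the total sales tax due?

Dish soap $4.71: all other tangible goods → 6.5% + 0.75% local = 7.25% → $0.34
Kite $13.49: toys and games → 7% + 0% local = 7% → $0.94
Board game $19.31: toys and games → 7% + 0% local = 7% → $1.35
LED flashlight $23.04: all other tangible goods → 6.5% + 0.75% local = 7.25% → $1.67
Card game $19.10: toys and games → 7% + 0% local = 7% → $1.34
2% milk (gallon) $5.83: unprepared food → 0% + 0% local = 0% → $0.00
AA batteries (8-pack) $10.50: all other tangible goods → 6.5% + 0.75% local = 7.25% → $0.76
Total tax = $0.34 + $0.94 + $1.35 + $1.67 + $1.34 + $0.76 = $6.40

$6.40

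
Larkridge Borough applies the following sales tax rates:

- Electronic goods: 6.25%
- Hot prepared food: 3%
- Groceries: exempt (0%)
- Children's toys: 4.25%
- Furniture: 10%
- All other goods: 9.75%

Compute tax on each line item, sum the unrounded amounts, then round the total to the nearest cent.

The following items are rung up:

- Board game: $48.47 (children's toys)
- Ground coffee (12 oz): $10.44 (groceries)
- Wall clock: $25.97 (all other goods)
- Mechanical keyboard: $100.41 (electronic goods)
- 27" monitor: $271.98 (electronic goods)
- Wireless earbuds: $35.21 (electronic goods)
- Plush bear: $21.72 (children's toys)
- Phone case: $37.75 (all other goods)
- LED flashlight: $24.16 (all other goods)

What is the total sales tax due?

$37.03

Board game $48.47: children's toys → 4.25% → $2.059975
Ground coffee (12 oz) $10.44: groceries → 0% → $0.00
Wall clock $25.97: all other goods → 9.75% → $2.532075
Mechanical keyboard $100.41: electronic goods → 6.25% → $6.275625
27" monitor $271.98: electronic goods → 6.25% → $16.99875
Wireless earbuds $35.21: electronic goods → 6.25% → $2.200625
Plush bear $21.72: children's toys → 4.25% → $0.9231
Phone case $37.75: all other goods → 9.75% → $3.680625
LED flashlight $24.16: all other goods → 9.75% → $2.3556
Unrounded tax sum = $37.026375 → $37.03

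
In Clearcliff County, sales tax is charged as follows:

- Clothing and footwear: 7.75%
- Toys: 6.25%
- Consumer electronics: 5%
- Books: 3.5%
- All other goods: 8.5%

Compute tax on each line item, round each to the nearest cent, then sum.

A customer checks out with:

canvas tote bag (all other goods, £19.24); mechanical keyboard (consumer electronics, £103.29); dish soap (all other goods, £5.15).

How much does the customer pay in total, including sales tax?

£134.92

Canvas tote bag £19.24: all other goods → 8.5% → £1.64
Mechanical keyboard £103.29: consumer electronics → 5% → £5.16
Dish soap £5.15: all other goods → 8.5% → £0.44
Subtotal = £127.68; tax = £7.24; total due = £134.92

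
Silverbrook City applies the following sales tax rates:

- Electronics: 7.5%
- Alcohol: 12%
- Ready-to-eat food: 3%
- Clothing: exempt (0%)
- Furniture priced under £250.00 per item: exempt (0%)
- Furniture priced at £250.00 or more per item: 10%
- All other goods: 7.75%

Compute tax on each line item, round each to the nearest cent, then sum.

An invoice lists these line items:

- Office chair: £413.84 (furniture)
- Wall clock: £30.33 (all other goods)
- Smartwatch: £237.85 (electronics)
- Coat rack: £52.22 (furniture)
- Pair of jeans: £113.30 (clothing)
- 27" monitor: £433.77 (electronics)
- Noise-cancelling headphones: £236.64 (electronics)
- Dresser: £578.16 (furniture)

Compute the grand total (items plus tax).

£2265.78

Office chair £413.84: furniture, £250.00 or more → 10% → £41.38
Wall clock £30.33: all other goods → 7.75% → £2.35
Smartwatch £237.85: electronics → 7.5% → £17.84
Coat rack £52.22: furniture, under £250.00 → 0% → £0.00
Pair of jeans £113.30: clothing → 0% → £0.00
27" monitor £433.77: electronics → 7.5% → £32.53
Noise-cancelling headphones £236.64: electronics → 7.5% → £17.75
Dresser £578.16: furniture, £250.00 or more → 10% → £57.82
Subtotal = £2096.11; tax = £169.67; total due = £2265.78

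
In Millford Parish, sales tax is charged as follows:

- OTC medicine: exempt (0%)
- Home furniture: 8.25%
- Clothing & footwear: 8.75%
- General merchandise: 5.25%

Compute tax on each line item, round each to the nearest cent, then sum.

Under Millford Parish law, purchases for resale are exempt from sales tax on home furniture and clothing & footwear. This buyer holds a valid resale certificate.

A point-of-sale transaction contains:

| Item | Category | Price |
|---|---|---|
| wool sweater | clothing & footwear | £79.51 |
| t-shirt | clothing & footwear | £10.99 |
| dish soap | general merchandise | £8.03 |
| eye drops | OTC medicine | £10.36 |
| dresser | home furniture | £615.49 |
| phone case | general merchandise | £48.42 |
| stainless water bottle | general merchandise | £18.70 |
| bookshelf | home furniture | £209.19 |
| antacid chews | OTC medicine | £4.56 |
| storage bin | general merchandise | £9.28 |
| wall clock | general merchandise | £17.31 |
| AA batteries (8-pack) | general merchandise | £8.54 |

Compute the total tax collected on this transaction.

£5.79

Wool sweater £79.51: clothing & footwear, buyer-exempt → 0% → £0.00
T-shirt £10.99: clothing & footwear, buyer-exempt → 0% → £0.00
Dish soap £8.03: general merchandise → 5.25% → £0.42
Eye drops £10.36: OTC medicine → 0% → £0.00
Dresser £615.49: home furniture, buyer-exempt → 0% → £0.00
Phone case £48.42: general merchandise → 5.25% → £2.54
Stainless water bottle £18.70: general merchandise → 5.25% → £0.98
Bookshelf £209.19: home furniture, buyer-exempt → 0% → £0.00
Antacid chews £4.56: OTC medicine → 0% → £0.00
Storage bin £9.28: general merchandise → 5.25% → £0.49
Wall clock £17.31: general merchandise → 5.25% → £0.91
AA batteries (8-pack) £8.54: general merchandise → 5.25% → £0.45
Total tax = £0.42 + £2.54 + £0.98 + £0.49 + £0.91 + £0.45 = £5.79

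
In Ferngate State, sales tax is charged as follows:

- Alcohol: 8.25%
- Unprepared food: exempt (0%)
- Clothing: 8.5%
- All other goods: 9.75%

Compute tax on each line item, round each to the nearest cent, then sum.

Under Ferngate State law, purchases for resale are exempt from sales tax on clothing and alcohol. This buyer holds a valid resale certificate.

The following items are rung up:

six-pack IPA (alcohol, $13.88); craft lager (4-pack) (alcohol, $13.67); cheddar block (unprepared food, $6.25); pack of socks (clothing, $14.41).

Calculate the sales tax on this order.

$0.00

Six-pack IPA $13.88: alcohol, buyer-exempt → 0% → $0.00
Craft lager (4-pack) $13.67: alcohol, buyer-exempt → 0% → $0.00
Cheddar block $6.25: unprepared food → 0% → $0.00
Pack of socks $14.41: clothing, buyer-exempt → 0% → $0.00
Total tax = $0.00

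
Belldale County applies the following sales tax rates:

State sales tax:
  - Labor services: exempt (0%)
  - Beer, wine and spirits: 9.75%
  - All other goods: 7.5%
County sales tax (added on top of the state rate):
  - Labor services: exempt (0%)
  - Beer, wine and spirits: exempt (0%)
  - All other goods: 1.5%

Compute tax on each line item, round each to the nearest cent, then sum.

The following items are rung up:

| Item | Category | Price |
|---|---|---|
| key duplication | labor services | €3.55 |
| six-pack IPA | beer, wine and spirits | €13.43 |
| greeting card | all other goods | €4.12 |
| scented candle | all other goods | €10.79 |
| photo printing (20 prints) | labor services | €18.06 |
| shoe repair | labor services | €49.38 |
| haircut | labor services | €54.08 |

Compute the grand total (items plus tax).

Key duplication €3.55: labor services → 0% + 0% county = 0% → €0.00
Six-pack IPA €13.43: beer, wine and spirits → 9.75% + 0% county = 9.75% → €1.31
Greeting card €4.12: all other goods → 7.5% + 1.5% county = 9% → €0.37
Scented candle €10.79: all other goods → 7.5% + 1.5% county = 9% → €0.97
Photo printing (20 prints) €18.06: labor services → 0% + 0% county = 0% → €0.00
Shoe repair €49.38: labor services → 0% + 0% county = 0% → €0.00
Haircut €54.08: labor services → 0% + 0% county = 0% → €0.00
Subtotal = €153.41; tax = €2.65; total due = €156.06

€156.06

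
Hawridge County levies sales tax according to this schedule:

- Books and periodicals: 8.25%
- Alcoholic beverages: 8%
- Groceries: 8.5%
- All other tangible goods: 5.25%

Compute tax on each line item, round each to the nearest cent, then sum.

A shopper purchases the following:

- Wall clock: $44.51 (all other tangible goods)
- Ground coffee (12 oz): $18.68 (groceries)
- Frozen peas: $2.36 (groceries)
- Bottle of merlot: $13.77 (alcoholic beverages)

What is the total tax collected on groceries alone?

$1.79

Ground coffee (12 oz) $18.68: groceries → 8.5% → $1.59
Frozen peas $2.36: groceries → 8.5% → $0.20
Tax on groceries = $1.59 + $0.20 = $1.79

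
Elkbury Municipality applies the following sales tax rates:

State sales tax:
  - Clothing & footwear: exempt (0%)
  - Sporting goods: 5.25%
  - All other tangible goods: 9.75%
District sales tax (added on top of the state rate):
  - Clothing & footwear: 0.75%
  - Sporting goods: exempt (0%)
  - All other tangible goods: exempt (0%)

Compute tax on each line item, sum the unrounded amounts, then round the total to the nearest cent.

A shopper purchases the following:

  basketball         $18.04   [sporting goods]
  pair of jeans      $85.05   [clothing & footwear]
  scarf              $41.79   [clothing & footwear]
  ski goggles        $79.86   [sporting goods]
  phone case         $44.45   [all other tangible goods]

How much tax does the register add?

Basketball $18.04: sporting goods → 5.25% + 0% district = 5.25% → $0.9471
Pair of jeans $85.05: clothing & footwear → 0% + 0.75% district = 0.75% → $0.637875
Scarf $41.79: clothing & footwear → 0% + 0.75% district = 0.75% → $0.313425
Ski goggles $79.86: sporting goods → 5.25% + 0% district = 5.25% → $4.19265
Phone case $44.45: all other tangible goods → 9.75% + 0% district = 9.75% → $4.333875
Unrounded tax sum = $10.424925 → $10.42

$10.42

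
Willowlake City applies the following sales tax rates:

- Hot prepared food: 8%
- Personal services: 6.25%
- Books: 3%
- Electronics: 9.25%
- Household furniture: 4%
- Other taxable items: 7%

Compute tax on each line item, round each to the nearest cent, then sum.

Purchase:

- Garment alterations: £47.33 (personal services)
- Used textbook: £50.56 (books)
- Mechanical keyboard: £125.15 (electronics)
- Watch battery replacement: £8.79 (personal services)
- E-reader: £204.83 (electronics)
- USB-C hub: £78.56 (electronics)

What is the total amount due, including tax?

Garment alterations £47.33: personal services → 6.25% → £2.96
Used textbook £50.56: books → 3% → £1.52
Mechanical keyboard £125.15: electronics → 9.25% → £11.58
Watch battery replacement £8.79: personal services → 6.25% → £0.55
E-reader £204.83: electronics → 9.25% → £18.95
USB-C hub £78.56: electronics → 9.25% → £7.27
Subtotal = £515.22; tax = £42.83; total due = £558.05

£558.05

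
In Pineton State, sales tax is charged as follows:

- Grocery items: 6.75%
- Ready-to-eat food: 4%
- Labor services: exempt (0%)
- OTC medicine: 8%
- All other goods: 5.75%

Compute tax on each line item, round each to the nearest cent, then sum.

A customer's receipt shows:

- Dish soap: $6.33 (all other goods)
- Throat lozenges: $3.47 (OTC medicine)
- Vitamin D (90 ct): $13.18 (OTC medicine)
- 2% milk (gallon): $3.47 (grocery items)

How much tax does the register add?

Dish soap $6.33: all other goods → 5.75% → $0.36
Throat lozenges $3.47: OTC medicine → 8% → $0.28
Vitamin D (90 ct) $13.18: OTC medicine → 8% → $1.05
2% milk (gallon) $3.47: grocery items → 6.75% → $0.23
Total tax = $0.36 + $0.28 + $1.05 + $0.23 = $1.92

$1.92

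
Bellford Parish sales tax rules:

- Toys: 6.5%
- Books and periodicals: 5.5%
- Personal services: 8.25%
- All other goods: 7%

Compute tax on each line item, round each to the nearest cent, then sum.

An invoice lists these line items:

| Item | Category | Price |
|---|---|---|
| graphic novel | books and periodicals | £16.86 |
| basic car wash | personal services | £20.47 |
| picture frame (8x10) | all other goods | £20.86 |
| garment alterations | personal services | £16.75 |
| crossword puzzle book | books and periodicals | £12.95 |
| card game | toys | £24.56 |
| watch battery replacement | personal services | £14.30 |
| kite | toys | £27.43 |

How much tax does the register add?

Graphic novel £16.86: books and periodicals → 5.5% → £0.93
Basic car wash £20.47: personal services → 8.25% → £1.69
Picture frame (8x10) £20.86: all other goods → 7% → £1.46
Garment alterations £16.75: personal services → 8.25% → £1.38
Crossword puzzle book £12.95: books and periodicals → 5.5% → £0.71
Card game £24.56: toys → 6.5% → £1.60
Watch battery replacement £14.30: personal services → 8.25% → £1.18
Kite £27.43: toys → 6.5% → £1.78
Total tax = £0.93 + £1.69 + £1.46 + £1.38 + £0.71 + £1.60 + £1.18 + £1.78 = £10.73

£10.73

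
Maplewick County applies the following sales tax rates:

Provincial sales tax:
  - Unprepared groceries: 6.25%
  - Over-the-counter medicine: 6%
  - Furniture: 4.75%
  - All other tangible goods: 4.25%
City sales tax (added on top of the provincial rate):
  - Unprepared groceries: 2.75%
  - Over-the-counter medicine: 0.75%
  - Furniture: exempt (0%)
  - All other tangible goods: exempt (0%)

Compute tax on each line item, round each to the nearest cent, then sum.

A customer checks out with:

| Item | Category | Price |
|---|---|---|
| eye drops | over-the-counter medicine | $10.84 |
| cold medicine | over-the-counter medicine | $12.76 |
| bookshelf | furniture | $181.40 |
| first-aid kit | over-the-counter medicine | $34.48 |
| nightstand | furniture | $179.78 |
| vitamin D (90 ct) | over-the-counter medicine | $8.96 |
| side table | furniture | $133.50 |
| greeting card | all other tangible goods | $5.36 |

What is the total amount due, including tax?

$595.33

Eye drops $10.84: over-the-counter medicine → 6% + 0.75% city = 6.75% → $0.73
Cold medicine $12.76: over-the-counter medicine → 6% + 0.75% city = 6.75% → $0.86
Bookshelf $181.40: furniture → 4.75% + 0% city = 4.75% → $8.62
First-aid kit $34.48: over-the-counter medicine → 6% + 0.75% city = 6.75% → $2.33
Nightstand $179.78: furniture → 4.75% + 0% city = 4.75% → $8.54
Vitamin D (90 ct) $8.96: over-the-counter medicine → 6% + 0.75% city = 6.75% → $0.60
Side table $133.50: furniture → 4.75% + 0% city = 4.75% → $6.34
Greeting card $5.36: all other tangible goods → 4.25% + 0% city = 4.25% → $0.23
Subtotal = $567.08; tax = $28.25; total due = $595.33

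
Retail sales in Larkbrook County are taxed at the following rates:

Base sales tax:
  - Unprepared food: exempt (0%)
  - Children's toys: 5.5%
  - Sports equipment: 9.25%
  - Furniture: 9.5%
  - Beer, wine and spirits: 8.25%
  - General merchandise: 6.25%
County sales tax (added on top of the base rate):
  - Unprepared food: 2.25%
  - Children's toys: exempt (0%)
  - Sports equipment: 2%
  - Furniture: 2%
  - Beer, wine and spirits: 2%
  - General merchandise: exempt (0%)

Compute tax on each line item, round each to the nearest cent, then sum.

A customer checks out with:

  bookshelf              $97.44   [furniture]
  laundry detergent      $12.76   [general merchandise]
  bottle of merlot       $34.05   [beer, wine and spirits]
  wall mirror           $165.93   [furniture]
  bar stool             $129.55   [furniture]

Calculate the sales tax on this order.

$49.48

Bookshelf $97.44: furniture → 9.5% + 2% county = 11.5% → $11.21
Laundry detergent $12.76: general merchandise → 6.25% + 0% county = 6.25% → $0.80
Bottle of merlot $34.05: beer, wine and spirits → 8.25% + 2% county = 10.25% → $3.49
Wall mirror $165.93: furniture → 9.5% + 2% county = 11.5% → $19.08
Bar stool $129.55: furniture → 9.5% + 2% county = 11.5% → $14.90
Total tax = $11.21 + $0.80 + $3.49 + $19.08 + $14.90 = $49.48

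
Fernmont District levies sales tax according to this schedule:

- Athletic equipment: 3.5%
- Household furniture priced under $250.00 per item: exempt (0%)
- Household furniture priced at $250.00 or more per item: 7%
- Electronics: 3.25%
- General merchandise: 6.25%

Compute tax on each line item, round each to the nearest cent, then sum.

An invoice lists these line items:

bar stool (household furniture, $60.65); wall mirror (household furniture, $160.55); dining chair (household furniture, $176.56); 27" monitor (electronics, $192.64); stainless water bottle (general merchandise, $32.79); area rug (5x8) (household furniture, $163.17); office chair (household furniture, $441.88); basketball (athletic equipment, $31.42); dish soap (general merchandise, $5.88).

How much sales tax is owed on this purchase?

Bar stool $60.65: household furniture, under $250.00 → 0% → $0.00
Wall mirror $160.55: household furniture, under $250.00 → 0% → $0.00
Dining chair $176.56: household furniture, under $250.00 → 0% → $0.00
27" monitor $192.64: electronics → 3.25% → $6.26
Stainless water bottle $32.79: general merchandise → 6.25% → $2.05
Area rug (5x8) $163.17: household furniture, under $250.00 → 0% → $0.00
Office chair $441.88: household furniture, $250.00 or more → 7% → $30.93
Basketball $31.42: athletic equipment → 3.5% → $1.10
Dish soap $5.88: general merchandise → 6.25% → $0.37
Total tax = $6.26 + $2.05 + $30.93 + $1.10 + $0.37 = $40.71

$40.71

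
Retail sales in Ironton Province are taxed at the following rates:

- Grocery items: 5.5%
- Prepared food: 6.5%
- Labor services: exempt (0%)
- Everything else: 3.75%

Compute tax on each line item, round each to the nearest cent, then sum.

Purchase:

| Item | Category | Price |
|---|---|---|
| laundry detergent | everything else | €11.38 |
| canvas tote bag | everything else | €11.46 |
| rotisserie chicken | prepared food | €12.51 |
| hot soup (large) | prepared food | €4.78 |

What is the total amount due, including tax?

€42.11

Laundry detergent €11.38: everything else → 3.75% → €0.43
Canvas tote bag €11.46: everything else → 3.75% → €0.43
Rotisserie chicken €12.51: prepared food → 6.5% → €0.81
Hot soup (large) €4.78: prepared food → 6.5% → €0.31
Subtotal = €40.13; tax = €1.98; total due = €42.11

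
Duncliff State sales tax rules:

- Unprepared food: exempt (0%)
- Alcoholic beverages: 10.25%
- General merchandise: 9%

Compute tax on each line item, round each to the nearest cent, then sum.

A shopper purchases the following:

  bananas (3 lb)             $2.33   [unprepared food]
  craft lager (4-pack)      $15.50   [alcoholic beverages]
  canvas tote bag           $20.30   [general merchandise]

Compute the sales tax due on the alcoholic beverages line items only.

$1.59

Craft lager (4-pack) $15.50: alcoholic beverages → 10.25% → $1.59
Tax on alcoholic beverages = $1.59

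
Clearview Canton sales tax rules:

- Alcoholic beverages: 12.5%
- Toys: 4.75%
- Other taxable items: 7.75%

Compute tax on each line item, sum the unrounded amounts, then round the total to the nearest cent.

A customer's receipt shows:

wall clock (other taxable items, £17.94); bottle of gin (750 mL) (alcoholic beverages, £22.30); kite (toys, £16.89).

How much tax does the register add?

£4.98

Wall clock £17.94: other taxable items → 7.75% → £1.39035
Bottle of gin (750 mL) £22.30: alcoholic beverages → 12.5% → £2.7875
Kite £16.89: toys → 4.75% → £0.802275
Unrounded tax sum = £4.980125 → £4.98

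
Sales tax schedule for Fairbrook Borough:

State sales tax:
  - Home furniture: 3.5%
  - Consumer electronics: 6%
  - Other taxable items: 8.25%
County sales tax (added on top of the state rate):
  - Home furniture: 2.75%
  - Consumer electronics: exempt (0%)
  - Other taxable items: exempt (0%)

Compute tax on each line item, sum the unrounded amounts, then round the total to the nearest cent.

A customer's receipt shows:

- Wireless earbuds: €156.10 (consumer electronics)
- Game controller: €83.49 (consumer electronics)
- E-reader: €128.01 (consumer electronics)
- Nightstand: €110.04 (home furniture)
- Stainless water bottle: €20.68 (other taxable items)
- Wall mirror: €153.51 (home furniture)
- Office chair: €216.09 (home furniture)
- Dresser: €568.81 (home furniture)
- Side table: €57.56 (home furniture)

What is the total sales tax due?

€92.89

Wireless earbuds €156.10: consumer electronics → 6% + 0% county = 6% → €9.366
Game controller €83.49: consumer electronics → 6% + 0% county = 6% → €5.0094
E-reader €128.01: consumer electronics → 6% + 0% county = 6% → €7.6806
Nightstand €110.04: home furniture → 3.5% + 2.75% county = 6.25% → €6.8775
Stainless water bottle €20.68: other taxable items → 8.25% + 0% county = 8.25% → €1.7061
Wall mirror €153.51: home furniture → 3.5% + 2.75% county = 6.25% → €9.594375
Office chair €216.09: home furniture → 3.5% + 2.75% county = 6.25% → €13.505625
Dresser €568.81: home furniture → 3.5% + 2.75% county = 6.25% → €35.550625
Side table €57.56: home furniture → 3.5% + 2.75% county = 6.25% → €3.5975
Unrounded tax sum = €92.887725 → €92.89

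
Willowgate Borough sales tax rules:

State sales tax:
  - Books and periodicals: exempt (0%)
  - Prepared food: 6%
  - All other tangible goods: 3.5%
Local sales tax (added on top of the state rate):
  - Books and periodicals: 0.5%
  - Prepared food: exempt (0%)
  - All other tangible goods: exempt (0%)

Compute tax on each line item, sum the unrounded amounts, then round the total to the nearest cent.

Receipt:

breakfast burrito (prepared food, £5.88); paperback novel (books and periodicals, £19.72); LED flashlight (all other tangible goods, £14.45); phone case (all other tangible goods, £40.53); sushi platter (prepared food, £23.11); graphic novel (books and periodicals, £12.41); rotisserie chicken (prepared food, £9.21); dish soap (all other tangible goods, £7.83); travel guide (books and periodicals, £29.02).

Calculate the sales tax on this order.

Breakfast burrito £5.88: prepared food → 6% + 0% local = 6% → £0.3528
Paperback novel £19.72: books and periodicals → 0% + 0.5% local = 0.5% → £0.0986
LED flashlight £14.45: all other tangible goods → 3.5% + 0% local = 3.5% → £0.50575
Phone case £40.53: all other tangible goods → 3.5% + 0% local = 3.5% → £1.41855
Sushi platter £23.11: prepared food → 6% + 0% local = 6% → £1.3866
Graphic novel £12.41: books and periodicals → 0% + 0.5% local = 0.5% → £0.06205
Rotisserie chicken £9.21: prepared food → 6% + 0% local = 6% → £0.5526
Dish soap £7.83: all other tangible goods → 3.5% + 0% local = 3.5% → £0.27405
Travel guide £29.02: books and periodicals → 0% + 0.5% local = 0.5% → £0.1451
Unrounded tax sum = £4.7961 → £4.80

£4.80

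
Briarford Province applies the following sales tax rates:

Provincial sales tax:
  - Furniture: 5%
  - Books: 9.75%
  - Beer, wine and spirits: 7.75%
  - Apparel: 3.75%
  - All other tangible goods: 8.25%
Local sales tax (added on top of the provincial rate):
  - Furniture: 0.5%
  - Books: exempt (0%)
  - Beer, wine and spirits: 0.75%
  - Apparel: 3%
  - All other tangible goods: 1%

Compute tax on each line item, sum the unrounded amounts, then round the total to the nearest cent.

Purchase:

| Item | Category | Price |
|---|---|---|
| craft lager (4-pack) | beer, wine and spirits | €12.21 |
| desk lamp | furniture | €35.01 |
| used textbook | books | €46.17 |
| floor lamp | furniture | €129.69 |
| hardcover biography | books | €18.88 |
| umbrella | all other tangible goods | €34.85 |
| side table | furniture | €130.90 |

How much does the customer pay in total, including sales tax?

€434.57

Craft lager (4-pack) €12.21: beer, wine and spirits → 7.75% + 0.75% local = 8.5% → €1.03785
Desk lamp €35.01: furniture → 5% + 0.5% local = 5.5% → €1.92555
Used textbook €46.17: books → 9.75% + 0% local = 9.75% → €4.501575
Floor lamp €129.69: furniture → 5% + 0.5% local = 5.5% → €7.13295
Hardcover biography €18.88: books → 9.75% + 0% local = 9.75% → €1.8408
Umbrella €34.85: all other tangible goods → 8.25% + 1% local = 9.25% → €3.223625
Side table €130.90: furniture → 5% + 0.5% local = 5.5% → €7.1995
Subtotal = €407.71; unrounded tax = €26.86185 → €26.86; total due = €434.57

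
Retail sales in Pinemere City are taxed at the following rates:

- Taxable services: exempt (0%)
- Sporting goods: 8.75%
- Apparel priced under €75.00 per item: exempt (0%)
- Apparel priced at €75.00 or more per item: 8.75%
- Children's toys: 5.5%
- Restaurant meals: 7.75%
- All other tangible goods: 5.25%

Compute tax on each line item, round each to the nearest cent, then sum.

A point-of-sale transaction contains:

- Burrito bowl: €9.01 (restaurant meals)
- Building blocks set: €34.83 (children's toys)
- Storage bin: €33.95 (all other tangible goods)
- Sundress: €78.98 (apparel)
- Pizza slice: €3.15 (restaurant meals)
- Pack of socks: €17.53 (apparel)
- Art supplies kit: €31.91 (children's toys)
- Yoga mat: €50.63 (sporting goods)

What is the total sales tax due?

Burrito bowl €9.01: restaurant meals → 7.75% → €0.70
Building blocks set €34.83: children's toys → 5.5% → €1.92
Storage bin €33.95: all other tangible goods → 5.25% → €1.78
Sundress €78.98: apparel, €75.00 or more → 8.75% → €6.91
Pizza slice €3.15: restaurant meals → 7.75% → €0.24
Pack of socks €17.53: apparel, under €75.00 → 0% → €0.00
Art supplies kit €31.91: children's toys → 5.5% → €1.76
Yoga mat €50.63: sporting goods → 8.75% → €4.43
Total tax = €0.70 + €1.92 + €1.78 + €6.91 + €0.24 + €1.76 + €4.43 = €17.74

€17.74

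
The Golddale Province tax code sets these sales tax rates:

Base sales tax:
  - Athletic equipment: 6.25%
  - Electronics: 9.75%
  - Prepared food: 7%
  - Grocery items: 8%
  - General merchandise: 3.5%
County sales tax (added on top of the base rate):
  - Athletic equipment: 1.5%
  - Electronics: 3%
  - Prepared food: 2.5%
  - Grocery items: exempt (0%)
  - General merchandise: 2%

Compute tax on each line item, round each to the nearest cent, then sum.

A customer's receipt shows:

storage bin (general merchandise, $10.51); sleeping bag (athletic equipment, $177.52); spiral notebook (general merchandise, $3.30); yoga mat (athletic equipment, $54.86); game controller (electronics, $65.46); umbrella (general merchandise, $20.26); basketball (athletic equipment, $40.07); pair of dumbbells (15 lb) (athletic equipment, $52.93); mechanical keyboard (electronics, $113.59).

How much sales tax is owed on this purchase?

Storage bin $10.51: general merchandise → 3.5% + 2% county = 5.5% → $0.58
Sleeping bag $177.52: athletic equipment → 6.25% + 1.5% county = 7.75% → $13.76
Spiral notebook $3.30: general merchandise → 3.5% + 2% county = 5.5% → $0.18
Yoga mat $54.86: athletic equipment → 6.25% + 1.5% county = 7.75% → $4.25
Game controller $65.46: electronics → 9.75% + 3% county = 12.75% → $8.35
Umbrella $20.26: general merchandise → 3.5% + 2% county = 5.5% → $1.11
Basketball $40.07: athletic equipment → 6.25% + 1.5% county = 7.75% → $3.11
Pair of dumbbells (15 lb) $52.93: athletic equipment → 6.25% + 1.5% county = 7.75% → $4.10
Mechanical keyboard $113.59: electronics → 9.75% + 3% county = 12.75% → $14.48
Total tax = $0.58 + $13.76 + $0.18 + $4.25 + $8.35 + $1.11 + $3.11 + $4.10 + $14.48 = $49.92

$49.92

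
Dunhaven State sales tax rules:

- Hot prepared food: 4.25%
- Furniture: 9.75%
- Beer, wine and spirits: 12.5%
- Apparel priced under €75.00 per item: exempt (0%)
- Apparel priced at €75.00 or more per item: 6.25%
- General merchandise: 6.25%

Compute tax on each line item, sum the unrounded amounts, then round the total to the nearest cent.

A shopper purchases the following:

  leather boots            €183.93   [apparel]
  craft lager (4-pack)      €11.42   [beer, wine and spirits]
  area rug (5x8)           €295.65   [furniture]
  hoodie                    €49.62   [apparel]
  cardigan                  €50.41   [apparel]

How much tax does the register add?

Leather boots €183.93: apparel, €75.00 or more → 6.25% → €11.495625
Craft lager (4-pack) €11.42: beer, wine and spirits → 12.5% → €1.4275
Area rug (5x8) €295.65: furniture → 9.75% → €28.825875
Hoodie €49.62: apparel, under €75.00 → 0% → €0.00
Cardigan €50.41: apparel, under €75.00 → 0% → €0.00
Unrounded tax sum = €41.749 → €41.75

€41.75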